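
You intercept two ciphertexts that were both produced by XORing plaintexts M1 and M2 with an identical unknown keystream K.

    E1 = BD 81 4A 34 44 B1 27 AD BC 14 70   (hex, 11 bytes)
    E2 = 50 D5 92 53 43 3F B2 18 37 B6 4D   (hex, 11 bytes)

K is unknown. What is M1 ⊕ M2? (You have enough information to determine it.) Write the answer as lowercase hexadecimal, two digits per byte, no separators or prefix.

E1 ⊕ E2 = (M1 ⊕ K) ⊕ (M2 ⊕ K) = M1 ⊕ M2 — the shared key cancels under XOR.
byte 0: 10111101 ^ 01010000 = 11101101
byte 1: 10000001 ^ 11010101 = 01010100
byte 2: 01001010 ^ 10010010 = 11011000
byte 3: 00110100 ^ 01010011 = 01100111
byte 4: 01000100 ^ 01000011 = 00000111
byte 5: 10110001 ^ 00111111 = 10001110
byte 6: 00100111 ^ 10110010 = 10010101
byte 7: 10101101 ^ 00011000 = 10110101
byte 8: 10111100 ^ 00110111 = 10001011
byte 9: 00010100 ^ 10110110 = 10100010
byte 10: 01110000 ^ 01001101 = 00111101

ed54d867078e95b58ba23d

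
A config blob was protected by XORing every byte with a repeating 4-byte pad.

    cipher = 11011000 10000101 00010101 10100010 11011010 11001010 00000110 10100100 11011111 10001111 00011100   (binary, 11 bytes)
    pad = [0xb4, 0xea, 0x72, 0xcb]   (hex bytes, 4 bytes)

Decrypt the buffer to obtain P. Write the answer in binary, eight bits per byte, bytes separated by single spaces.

The 4-byte key repeats, so the effective keystream is b4 ea 72 cb b4 ea 72 cb b4 ea 72.
byte 0: 216 ^ 180 = 108
byte 1: 133 ^ 234 = 111
byte 2:  21 ^ 114 = 103
byte 3: 162 ^ 203 = 105
byte 4: 218 ^ 180 = 110
byte 5: 202 ^ 234 =  32
byte 6:   6 ^ 114 = 116
byte 7: 164 ^ 203 = 111
byte 8: 223 ^ 180 = 107
byte 9: 143 ^ 234 = 101
byte 10:  28 ^ 114 = 110

01101100 01101111 01100111 01101001 01101110 00100000 01110100 01101111 01101011 01100101 01101110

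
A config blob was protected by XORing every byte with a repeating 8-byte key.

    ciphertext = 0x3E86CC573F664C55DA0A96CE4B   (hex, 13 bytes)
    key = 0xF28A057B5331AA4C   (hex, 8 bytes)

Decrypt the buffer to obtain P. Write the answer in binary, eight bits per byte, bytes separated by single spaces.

The 8-byte key repeats, so the effective keystream is f2 8a 05 7b 53 31 aa 4c f2 8a 05 7b 53.
byte 0: 3e ⊕ f2 = cc
byte 1: 86 ⊕ 8a = 0c
byte 2: cc ⊕ 05 = c9
byte 3: 57 ⊕ 7b = 2c
byte 4: 3f ⊕ 53 = 6c
byte 5: 66 ⊕ 31 = 57
byte 6: 4c ⊕ aa = e6
byte 7: 55 ⊕ 4c = 19
byte 8: da ⊕ f2 = 28
byte 9: 0a ⊕ 8a = 80
byte 10: 96 ⊕ 05 = 93
byte 11: ce ⊕ 7b = b5
byte 12: 4b ⊕ 53 = 18

11001100 00001100 11001001 00101100 01101100 01010111 11100110 00011001 00101000 10000000 10010011 10110101 00011000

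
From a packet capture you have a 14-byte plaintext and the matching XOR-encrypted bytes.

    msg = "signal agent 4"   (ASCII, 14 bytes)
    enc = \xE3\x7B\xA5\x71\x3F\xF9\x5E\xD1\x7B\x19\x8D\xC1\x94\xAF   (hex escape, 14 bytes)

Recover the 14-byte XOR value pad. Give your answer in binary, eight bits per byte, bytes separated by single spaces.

10010000 00010010 11000010 00011111 01011110 10010101 01111110 10110000 00011100 01111100 11100011 10110101 10110100 10011011

Since enc = msg ⊕ pad, XORing both sides with msg gives pad = msg ⊕ enc.
73 xor e3 = 90
69 xor 7b = 12
67 xor a5 = c2
6e xor 71 = 1f
61 xor 3f = 5e
6c xor f9 = 95
20 xor 5e = 7e
61 xor d1 = b0
67 xor 7b = 1c
65 xor 19 = 7c
6e xor 8d = e3
74 xor c1 = b5
20 xor 94 = b4
34 xor af = 9b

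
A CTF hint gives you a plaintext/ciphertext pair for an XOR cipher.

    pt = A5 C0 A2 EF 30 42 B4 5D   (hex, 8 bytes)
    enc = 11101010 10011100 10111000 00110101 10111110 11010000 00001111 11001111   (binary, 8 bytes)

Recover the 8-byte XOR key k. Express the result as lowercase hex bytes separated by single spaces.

4f 5c 1a da 8e 92 bb 92

Since enc = pt ⊕ k, XORing both sides with pt gives k = pt ⊕ enc.
10100101 ⊕ 11101010 = 01001111
11000000 ⊕ 10011100 = 01011100
10100010 ⊕ 10111000 = 00011010
11101111 ⊕ 00110101 = 11011010
00110000 ⊕ 10111110 = 10001110
01000010 ⊕ 11010000 = 10010010
10110100 ⊕ 00001111 = 10111011
01011101 ⊕ 11001111 = 10010010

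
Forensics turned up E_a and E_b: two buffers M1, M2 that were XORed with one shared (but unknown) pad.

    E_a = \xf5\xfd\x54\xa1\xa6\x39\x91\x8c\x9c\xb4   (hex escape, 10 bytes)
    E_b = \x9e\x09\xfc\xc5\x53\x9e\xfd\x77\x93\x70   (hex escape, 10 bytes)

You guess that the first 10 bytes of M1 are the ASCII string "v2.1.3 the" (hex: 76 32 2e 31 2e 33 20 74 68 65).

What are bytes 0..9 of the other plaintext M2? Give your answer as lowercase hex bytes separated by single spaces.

1d c6 86 55 db 94 4c 8f 67 a1

First, E_a ⊕ E_b = (M1 ⊕ K) ⊕ (M2 ⊕ K) = M1 ⊕ M2, so the key drops out. Then M2 = (M1 ⊕ M2) ⊕ M1 over the first 10 bytes.
byte 0: (f5 ⊕ 9e) ⊕ 76 = 6b ⊕ 76 = 1d
byte 1: (fd ⊕ 09) ⊕ 32 = f4 ⊕ 32 = c6
byte 2: (54 ⊕ fc) ⊕ 2e = a8 ⊕ 2e = 86
byte 3: (a1 ⊕ c5) ⊕ 31 = 64 ⊕ 31 = 55
byte 4: (a6 ⊕ 53) ⊕ 2e = f5 ⊕ 2e = db
byte 5: (39 ⊕ 9e) ⊕ 33 = a7 ⊕ 33 = 94
byte 6: (91 ⊕ fd) ⊕ 20 = 6c ⊕ 20 = 4c
byte 7: (8c ⊕ 77) ⊕ 74 = fb ⊕ 74 = 8f
byte 8: (9c ⊕ 93) ⊕ 68 = 0f ⊕ 68 = 67
byte 9: (b4 ⊕ 70) ⊕ 65 = c4 ⊕ 65 = a1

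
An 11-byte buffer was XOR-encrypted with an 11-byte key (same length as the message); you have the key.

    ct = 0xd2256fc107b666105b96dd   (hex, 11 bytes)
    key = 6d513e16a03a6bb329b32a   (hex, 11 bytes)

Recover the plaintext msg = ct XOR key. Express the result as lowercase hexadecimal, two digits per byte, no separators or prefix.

11010010 xor 01101101 = 10111111
00100101 xor 01010001 = 01110100
01101111 xor 00111110 = 01010001
11000001 xor 00010110 = 11010111
00000111 xor 10100000 = 10100111
10110110 xor 00111010 = 10001100
01100110 xor 01101011 = 00001101
00010000 xor 10110011 = 10100011
01011011 xor 00101001 = 01110010
10010110 xor 10110011 = 00100101
11011101 xor 00101010 = 11110111

bf7451d7a78c0da37225f7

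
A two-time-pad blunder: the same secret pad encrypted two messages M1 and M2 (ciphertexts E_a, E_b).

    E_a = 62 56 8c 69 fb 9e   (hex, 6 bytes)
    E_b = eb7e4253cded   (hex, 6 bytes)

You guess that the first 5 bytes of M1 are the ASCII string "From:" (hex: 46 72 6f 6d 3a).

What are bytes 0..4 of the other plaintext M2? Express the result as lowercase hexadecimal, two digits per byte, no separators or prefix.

First, E_a ⊕ E_b = (M1 ⊕ K) ⊕ (M2 ⊕ K) = M1 ⊕ M2, so the key drops out. Then M2 = (M1 ⊕ M2) ⊕ M1 over the first 5 bytes.
byte 0: (62 xor eb) xor 46 = 89 xor 46 = cf
byte 1: (56 xor 7e) xor 72 = 28 xor 72 = 5a
byte 2: (8c xor 42) xor 6f = ce xor 6f = a1
byte 3: (69 xor 53) xor 6d = 3a xor 6d = 57
byte 4: (fb xor cd) xor 3a = 36 xor 3a = 0c

cf5aa1570c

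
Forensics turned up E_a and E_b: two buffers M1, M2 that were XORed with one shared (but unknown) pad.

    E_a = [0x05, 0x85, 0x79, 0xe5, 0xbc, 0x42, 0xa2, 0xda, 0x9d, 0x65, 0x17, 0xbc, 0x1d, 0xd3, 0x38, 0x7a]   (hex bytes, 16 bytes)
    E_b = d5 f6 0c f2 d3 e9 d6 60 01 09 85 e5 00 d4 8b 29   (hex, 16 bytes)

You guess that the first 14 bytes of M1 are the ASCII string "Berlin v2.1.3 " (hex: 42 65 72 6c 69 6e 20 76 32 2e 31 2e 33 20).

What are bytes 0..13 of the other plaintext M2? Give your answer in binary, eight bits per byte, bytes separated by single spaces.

10010010 00010110 00000111 01111011 00000110 11000101 01010100 11001100 10101110 01000010 10100011 01110111 00101110 00100111

First, E_a ⊕ E_b = (M1 ⊕ K) ⊕ (M2 ⊕ K) = M1 ⊕ M2, so the key drops out. Then M2 = (M1 ⊕ M2) ⊕ M1 over the first 14 bytes.
byte 0: (05 XOR d5) XOR 42 = d0 XOR 42 = 92
byte 1: (85 XOR f6) XOR 65 = 73 XOR 65 = 16
byte 2: (79 XOR 0c) XOR 72 = 75 XOR 72 = 07
byte 3: (e5 XOR f2) XOR 6c = 17 XOR 6c = 7b
byte 4: (bc XOR d3) XOR 69 = 6f XOR 69 = 06
byte 5: (42 XOR e9) XOR 6e = ab XOR 6e = c5
byte 6: (a2 XOR d6) XOR 20 = 74 XOR 20 = 54
byte 7: (da XOR 60) XOR 76 = ba XOR 76 = cc
byte 8: (9d XOR 01) XOR 32 = 9c XOR 32 = ae
byte 9: (65 XOR 09) XOR 2e = 6c XOR 2e = 42
byte 10: (17 XOR 85) XOR 31 = 92 XOR 31 = a3
byte 11: (bc XOR e5) XOR 2e = 59 XOR 2e = 77
byte 12: (1d XOR 00) XOR 33 = 1d XOR 33 = 2e
byte 13: (d3 XOR d4) XOR 20 = 07 XOR 20 = 27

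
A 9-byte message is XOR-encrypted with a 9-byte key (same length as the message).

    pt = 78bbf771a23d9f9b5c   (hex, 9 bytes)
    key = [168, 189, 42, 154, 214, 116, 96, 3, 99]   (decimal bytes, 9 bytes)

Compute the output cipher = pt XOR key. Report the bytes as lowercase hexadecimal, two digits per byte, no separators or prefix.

XOR is its own inverse, so applying the key byte-wise gives the result directly.
78 XOR a8 = d0
bb XOR bd = 06
f7 XOR 2a = dd
71 XOR 9a = eb
a2 XOR d6 = 74
3d XOR 74 = 49
9f XOR 60 = ff
9b XOR 03 = 98
5c XOR 63 = 3f

d006ddeb7449ff983f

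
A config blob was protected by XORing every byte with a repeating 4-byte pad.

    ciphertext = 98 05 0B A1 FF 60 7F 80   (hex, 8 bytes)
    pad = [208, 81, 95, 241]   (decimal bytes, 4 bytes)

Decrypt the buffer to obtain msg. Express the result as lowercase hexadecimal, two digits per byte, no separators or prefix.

485454502f312071

The 4-byte key repeats, so the effective keystream is d0 51 5f f1 d0 51 5f f1.
byte 0: 152 xor 208 =  72
byte 1:   5 xor  81 =  84
byte 2:  11 xor  95 =  84
byte 3: 161 xor 241 =  80
byte 4: 255 xor 208 =  47
byte 5:  96 xor  81 =  49
byte 6: 127 xor  95 =  32
byte 7: 128 xor 241 = 113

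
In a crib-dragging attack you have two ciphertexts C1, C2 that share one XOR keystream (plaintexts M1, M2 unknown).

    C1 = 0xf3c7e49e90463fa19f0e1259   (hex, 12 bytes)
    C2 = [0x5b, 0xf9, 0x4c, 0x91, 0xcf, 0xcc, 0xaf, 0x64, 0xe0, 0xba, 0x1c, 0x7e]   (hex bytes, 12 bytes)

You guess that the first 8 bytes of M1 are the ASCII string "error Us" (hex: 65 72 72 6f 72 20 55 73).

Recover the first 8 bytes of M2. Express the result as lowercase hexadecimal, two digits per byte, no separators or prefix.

cd4cda602daac5b6

First, C1 ⊕ C2 = (M1 ⊕ K) ⊕ (M2 ⊕ K) = M1 ⊕ M2, so the key drops out. Then M2 = (M1 ⊕ M2) ⊕ M1 over the first 8 bytes.
byte 0: (f3 XOR 5b) XOR 65 = a8 XOR 65 = cd
byte 1: (c7 XOR f9) XOR 72 = 3e XOR 72 = 4c
byte 2: (e4 XOR 4c) XOR 72 = a8 XOR 72 = da
byte 3: (9e XOR 91) XOR 6f = 0f XOR 6f = 60
byte 4: (90 XOR cf) XOR 72 = 5f XOR 72 = 2d
byte 5: (46 XOR cc) XOR 20 = 8a XOR 20 = aa
byte 6: (3f XOR af) XOR 55 = 90 XOR 55 = c5
byte 7: (a1 XOR 64) XOR 73 = c5 XOR 73 = b6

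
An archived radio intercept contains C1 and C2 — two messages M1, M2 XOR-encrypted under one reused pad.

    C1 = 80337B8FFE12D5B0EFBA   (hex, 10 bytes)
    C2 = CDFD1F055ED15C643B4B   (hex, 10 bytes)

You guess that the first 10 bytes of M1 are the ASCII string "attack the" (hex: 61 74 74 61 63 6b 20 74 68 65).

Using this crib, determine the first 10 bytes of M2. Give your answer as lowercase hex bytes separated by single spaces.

First, C1 ⊕ C2 = (M1 ⊕ K) ⊕ (M2 ⊕ K) = M1 ⊕ M2, so the key drops out. Then M2 = (M1 ⊕ M2) ⊕ M1 over the first 10 bytes.
byte 0: (80 xor cd) xor 61 = 4d xor 61 = 2c
byte 1: (33 xor fd) xor 74 = ce xor 74 = ba
byte 2: (7b xor 1f) xor 74 = 64 xor 74 = 10
byte 3: (8f xor 05) xor 61 = 8a xor 61 = eb
byte 4: (fe xor 5e) xor 63 = a0 xor 63 = c3
byte 5: (12 xor d1) xor 6b = c3 xor 6b = a8
byte 6: (d5 xor 5c) xor 20 = 89 xor 20 = a9
byte 7: (b0 xor 64) xor 74 = d4 xor 74 = a0
byte 8: (ef xor 3b) xor 68 = d4 xor 68 = bc
byte 9: (ba xor 4b) xor 65 = f1 xor 65 = 94

2c ba 10 eb c3 a8 a9 a0 bc 94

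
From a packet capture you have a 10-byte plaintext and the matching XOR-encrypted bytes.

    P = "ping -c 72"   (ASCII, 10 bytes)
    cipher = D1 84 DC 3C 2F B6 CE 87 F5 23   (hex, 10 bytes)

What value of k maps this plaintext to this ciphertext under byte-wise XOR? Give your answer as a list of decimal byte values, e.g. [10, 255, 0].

[161, 237, 178, 91, 15, 155, 173, 167, 194, 17]

Since cipher = P ⊕ k, XORing both sides with P gives k = P ⊕ cipher.
70 XOR d1 = a1
69 XOR 84 = ed
6e XOR dc = b2
67 XOR 3c = 5b
20 XOR 2f = 0f
2d XOR b6 = 9b
63 XOR ce = ad
20 XOR 87 = a7
37 XOR f5 = c2
32 XOR 23 = 11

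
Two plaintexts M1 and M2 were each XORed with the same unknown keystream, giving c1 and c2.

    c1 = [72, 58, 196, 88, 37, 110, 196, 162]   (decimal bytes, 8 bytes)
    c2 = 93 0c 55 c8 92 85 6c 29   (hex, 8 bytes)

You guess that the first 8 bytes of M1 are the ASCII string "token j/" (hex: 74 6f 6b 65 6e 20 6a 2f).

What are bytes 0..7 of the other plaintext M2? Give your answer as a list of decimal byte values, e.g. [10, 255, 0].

First, c1 ⊕ c2 = (M1 ⊕ K) ⊕ (M2 ⊕ K) = M1 ⊕ M2, so the key drops out. Then M2 = (M1 ⊕ M2) ⊕ M1 over the first 8 bytes.
byte 0: (48 XOR 93) XOR 74 = db XOR 74 = af
byte 1: (3a XOR 0c) XOR 6f = 36 XOR 6f = 59
byte 2: (c4 XOR 55) XOR 6b = 91 XOR 6b = fa
byte 3: (58 XOR c8) XOR 65 = 90 XOR 65 = f5
byte 4: (25 XOR 92) XOR 6e = b7 XOR 6e = d9
byte 5: (6e XOR 85) XOR 20 = eb XOR 20 = cb
byte 6: (c4 XOR 6c) XOR 6a = a8 XOR 6a = c2
byte 7: (a2 XOR 29) XOR 2f = 8b XOR 2f = a4

[175, 89, 250, 245, 217, 203, 194, 164]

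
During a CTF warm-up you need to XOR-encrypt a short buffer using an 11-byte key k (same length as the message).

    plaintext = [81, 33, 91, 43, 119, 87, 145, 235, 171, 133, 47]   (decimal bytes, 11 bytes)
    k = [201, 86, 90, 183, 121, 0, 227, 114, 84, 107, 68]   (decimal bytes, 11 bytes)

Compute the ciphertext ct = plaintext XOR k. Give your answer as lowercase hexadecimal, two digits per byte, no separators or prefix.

9877019c0e577299ffee6b

XOR is its own inverse, so applying the key byte-wise gives the result directly.
51 ⊕ c9 = 98
21 ⊕ 56 = 77
5b ⊕ 5a = 01
2b ⊕ b7 = 9c
77 ⊕ 79 = 0e
57 ⊕ 00 = 57
91 ⊕ e3 = 72
eb ⊕ 72 = 99
ab ⊕ 54 = ff
85 ⊕ 6b = ee
2f ⊕ 44 = 6b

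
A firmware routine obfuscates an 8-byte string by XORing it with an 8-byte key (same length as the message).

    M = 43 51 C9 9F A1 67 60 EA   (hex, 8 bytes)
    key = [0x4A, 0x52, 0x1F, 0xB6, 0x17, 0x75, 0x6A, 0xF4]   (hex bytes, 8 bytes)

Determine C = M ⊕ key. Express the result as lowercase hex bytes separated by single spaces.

XOR is its own inverse, so applying the key byte-wise gives the result directly.
43 XOR 4a = 09
51 XOR 52 = 03
c9 XOR 1f = d6
9f XOR b6 = 29
a1 XOR 17 = b6
67 XOR 75 = 12
60 XOR 6a = 0a
ea XOR f4 = 1e

09 03 d6 29 b6 12 0a 1e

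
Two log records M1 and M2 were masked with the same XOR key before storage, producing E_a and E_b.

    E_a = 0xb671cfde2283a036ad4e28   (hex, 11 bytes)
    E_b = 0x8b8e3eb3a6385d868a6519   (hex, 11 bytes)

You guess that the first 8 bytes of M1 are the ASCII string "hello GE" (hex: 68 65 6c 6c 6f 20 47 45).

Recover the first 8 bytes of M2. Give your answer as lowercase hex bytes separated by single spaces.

55 9a 9d 01 eb 9b ba f5

First, E_a ⊕ E_b = (M1 ⊕ K) ⊕ (M2 ⊕ K) = M1 ⊕ M2, so the key drops out. Then M2 = (M1 ⊕ M2) ⊕ M1 over the first 8 bytes.
byte 0: (b6 XOR 8b) XOR 68 = 3d XOR 68 = 55
byte 1: (71 XOR 8e) XOR 65 = ff XOR 65 = 9a
byte 2: (cf XOR 3e) XOR 6c = f1 XOR 6c = 9d
byte 3: (de XOR b3) XOR 6c = 6d XOR 6c = 01
byte 4: (22 XOR a6) XOR 6f = 84 XOR 6f = eb
byte 5: (83 XOR 38) XOR 20 = bb XOR 20 = 9b
byte 6: (a0 XOR 5d) XOR 47 = fd XOR 47 = ba
byte 7: (36 XOR 86) XOR 45 = b0 XOR 45 = f5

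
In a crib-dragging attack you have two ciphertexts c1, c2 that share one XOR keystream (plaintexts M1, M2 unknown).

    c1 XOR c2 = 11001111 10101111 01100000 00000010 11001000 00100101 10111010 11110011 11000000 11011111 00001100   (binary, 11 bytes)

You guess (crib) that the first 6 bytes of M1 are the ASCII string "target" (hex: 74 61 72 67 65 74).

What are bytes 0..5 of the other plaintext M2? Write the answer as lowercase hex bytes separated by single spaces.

Since c1 ⊕ c2 = M1 ⊕ M2, XORing with the guessed M1 bytes yields the corresponding M2 bytes: M2 = (c1 ⊕ c2) ⊕ M1.
byte 0: cf xor 74 = bb
byte 1: af xor 61 = ce
byte 2: 60 xor 72 = 12
byte 3: 02 xor 67 = 65
byte 4: c8 xor 65 = ad
byte 5: 25 xor 74 = 51

bb ce 12 65 ad 51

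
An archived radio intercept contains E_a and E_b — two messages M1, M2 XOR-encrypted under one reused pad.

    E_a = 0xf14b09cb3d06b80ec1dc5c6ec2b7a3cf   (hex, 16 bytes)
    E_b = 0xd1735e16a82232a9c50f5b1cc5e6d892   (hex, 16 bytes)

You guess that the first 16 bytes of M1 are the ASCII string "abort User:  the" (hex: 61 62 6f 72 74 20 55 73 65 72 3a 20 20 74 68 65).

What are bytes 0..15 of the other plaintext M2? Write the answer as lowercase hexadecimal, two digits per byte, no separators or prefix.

First, E_a ⊕ E_b = (M1 ⊕ K) ⊕ (M2 ⊕ K) = M1 ⊕ M2, so the key drops out. Then M2 = (M1 ⊕ M2) ⊕ M1 over the first 16 bytes.
byte 0: (f1 XOR d1) XOR 61 = 20 XOR 61 = 41
byte 1: (4b XOR 73) XOR 62 = 38 XOR 62 = 5a
byte 2: (09 XOR 5e) XOR 6f = 57 XOR 6f = 38
byte 3: (cb XOR 16) XOR 72 = dd XOR 72 = af
byte 4: (3d XOR a8) XOR 74 = 95 XOR 74 = e1
byte 5: (06 XOR 22) XOR 20 = 24 XOR 20 = 04
byte 6: (b8 XOR 32) XOR 55 = 8a XOR 55 = df
byte 7: (0e XOR a9) XOR 73 = a7 XOR 73 = d4
byte 8: (c1 XOR c5) XOR 65 = 04 XOR 65 = 61
byte 9: (dc XOR 0f) XOR 72 = d3 XOR 72 = a1
byte 10: (5c XOR 5b) XOR 3a = 07 XOR 3a = 3d
byte 11: (6e XOR 1c) XOR 20 = 72 XOR 20 = 52
byte 12: (c2 XOR c5) XOR 20 = 07 XOR 20 = 27
byte 13: (b7 XOR e6) XOR 74 = 51 XOR 74 = 25
byte 14: (a3 XOR d8) XOR 68 = 7b XOR 68 = 13
byte 15: (cf XOR 92) XOR 65 = 5d XOR 65 = 38

415a38afe104dfd461a13d5227251338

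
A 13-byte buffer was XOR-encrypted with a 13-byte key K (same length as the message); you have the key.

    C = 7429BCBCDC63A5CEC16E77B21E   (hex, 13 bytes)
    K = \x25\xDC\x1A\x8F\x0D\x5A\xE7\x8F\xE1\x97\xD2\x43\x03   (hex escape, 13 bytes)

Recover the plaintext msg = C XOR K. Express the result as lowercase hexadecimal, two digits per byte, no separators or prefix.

XOR is its own inverse, so applying the key byte-wise gives the result directly.
byte 0: 01110100 XOR 00100101 = 01010001
byte 1: 00101001 XOR 11011100 = 11110101
byte 2: 10111100 XOR 00011010 = 10100110
byte 3: 10111100 XOR 10001111 = 00110011
byte 4: 11011100 XOR 00001101 = 11010001
byte 5: 01100011 XOR 01011010 = 00111001
byte 6: 10100101 XOR 11100111 = 01000010
byte 7: 11001110 XOR 10001111 = 01000001
byte 8: 11000001 XOR 11100001 = 00100000
byte 9: 01101110 XOR 10010111 = 11111001
byte 10: 01110111 XOR 11010010 = 10100101
byte 11: 10110010 XOR 01000011 = 11110001
byte 12: 00011110 XOR 00000011 = 00011101

51f5a633d139424120f9a5f11d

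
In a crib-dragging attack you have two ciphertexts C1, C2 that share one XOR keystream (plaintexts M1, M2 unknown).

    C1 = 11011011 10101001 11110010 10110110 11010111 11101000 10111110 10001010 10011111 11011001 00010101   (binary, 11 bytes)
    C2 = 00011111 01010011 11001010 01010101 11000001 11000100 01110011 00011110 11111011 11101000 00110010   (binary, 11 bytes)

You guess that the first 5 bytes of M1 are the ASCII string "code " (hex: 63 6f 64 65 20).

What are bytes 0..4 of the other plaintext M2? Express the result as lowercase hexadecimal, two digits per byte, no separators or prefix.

a7955c8636

First, C1 ⊕ C2 = (M1 ⊕ K) ⊕ (M2 ⊕ K) = M1 ⊕ M2, so the key drops out. Then M2 = (M1 ⊕ M2) ⊕ M1 over the first 5 bytes.
byte 0: (db ^ 1f) ^ 63 = c4 ^ 63 = a7
byte 1: (a9 ^ 53) ^ 6f = fa ^ 6f = 95
byte 2: (f2 ^ ca) ^ 64 = 38 ^ 64 = 5c
byte 3: (b6 ^ 55) ^ 65 = e3 ^ 65 = 86
byte 4: (d7 ^ c1) ^ 20 = 16 ^ 20 = 36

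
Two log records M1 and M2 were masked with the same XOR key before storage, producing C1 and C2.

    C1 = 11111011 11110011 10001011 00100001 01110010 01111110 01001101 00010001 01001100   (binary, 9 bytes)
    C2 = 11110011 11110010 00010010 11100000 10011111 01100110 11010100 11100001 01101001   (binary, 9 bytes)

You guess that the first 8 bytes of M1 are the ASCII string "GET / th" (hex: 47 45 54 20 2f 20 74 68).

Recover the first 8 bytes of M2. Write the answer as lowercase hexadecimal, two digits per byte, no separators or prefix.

4f44cde1c238ed98

First, C1 ⊕ C2 = (M1 ⊕ K) ⊕ (M2 ⊕ K) = M1 ⊕ M2, so the key drops out. Then M2 = (M1 ⊕ M2) ⊕ M1 over the first 8 bytes.
byte 0: (fb ⊕ f3) ⊕ 47 = 08 ⊕ 47 = 4f
byte 1: (f3 ⊕ f2) ⊕ 45 = 01 ⊕ 45 = 44
byte 2: (8b ⊕ 12) ⊕ 54 = 99 ⊕ 54 = cd
byte 3: (21 ⊕ e0) ⊕ 20 = c1 ⊕ 20 = e1
byte 4: (72 ⊕ 9f) ⊕ 2f = ed ⊕ 2f = c2
byte 5: (7e ⊕ 66) ⊕ 20 = 18 ⊕ 20 = 38
byte 6: (4d ⊕ d4) ⊕ 74 = 99 ⊕ 74 = ed
byte 7: (11 ⊕ e1) ⊕ 68 = f0 ⊕ 68 = 98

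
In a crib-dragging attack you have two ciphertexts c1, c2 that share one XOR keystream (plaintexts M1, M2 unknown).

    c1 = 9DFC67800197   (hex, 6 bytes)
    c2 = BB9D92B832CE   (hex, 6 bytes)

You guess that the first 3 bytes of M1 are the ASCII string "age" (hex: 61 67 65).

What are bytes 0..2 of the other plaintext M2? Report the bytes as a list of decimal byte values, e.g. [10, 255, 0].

First, c1 ⊕ c2 = (M1 ⊕ K) ⊕ (M2 ⊕ K) = M1 ⊕ M2, so the key drops out. Then M2 = (M1 ⊕ M2) ⊕ M1 over the first 3 bytes.
byte 0: (9d xor bb) xor 61 = 26 xor 61 = 47
byte 1: (fc xor 9d) xor 67 = 61 xor 67 = 06
byte 2: (67 xor 92) xor 65 = f5 xor 65 = 90

[71, 6, 144]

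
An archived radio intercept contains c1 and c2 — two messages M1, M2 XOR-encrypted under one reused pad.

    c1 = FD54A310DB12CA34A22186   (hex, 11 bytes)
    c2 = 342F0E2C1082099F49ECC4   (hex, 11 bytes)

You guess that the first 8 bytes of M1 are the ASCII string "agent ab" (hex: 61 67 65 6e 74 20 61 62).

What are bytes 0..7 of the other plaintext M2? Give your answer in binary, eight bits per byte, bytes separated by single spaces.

10101000 00011100 11001000 01010010 10111111 10110000 10100010 11001001

First, c1 ⊕ c2 = (M1 ⊕ K) ⊕ (M2 ⊕ K) = M1 ⊕ M2, so the key drops out. Then M2 = (M1 ⊕ M2) ⊕ M1 over the first 8 bytes.
byte 0: (fd XOR 34) XOR 61 = c9 XOR 61 = a8
byte 1: (54 XOR 2f) XOR 67 = 7b XOR 67 = 1c
byte 2: (a3 XOR 0e) XOR 65 = ad XOR 65 = c8
byte 3: (10 XOR 2c) XOR 6e = 3c XOR 6e = 52
byte 4: (db XOR 10) XOR 74 = cb XOR 74 = bf
byte 5: (12 XOR 82) XOR 20 = 90 XOR 20 = b0
byte 6: (ca XOR 09) XOR 61 = c3 XOR 61 = a2
byte 7: (34 XOR 9f) XOR 62 = ab XOR 62 = c9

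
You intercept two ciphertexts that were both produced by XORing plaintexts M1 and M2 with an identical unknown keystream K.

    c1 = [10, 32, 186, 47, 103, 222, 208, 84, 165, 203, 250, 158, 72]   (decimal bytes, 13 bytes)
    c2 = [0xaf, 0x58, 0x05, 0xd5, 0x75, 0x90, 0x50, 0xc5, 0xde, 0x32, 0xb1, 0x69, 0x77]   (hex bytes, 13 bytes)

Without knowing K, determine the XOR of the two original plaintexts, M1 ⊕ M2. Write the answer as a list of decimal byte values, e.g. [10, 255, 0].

[165, 120, 191, 250, 18, 78, 128, 145, 123, 249, 75, 247, 63]

c1 ⊕ c2 = (M1 ⊕ K) ⊕ (M2 ⊕ K) = M1 ⊕ M2 — the shared key cancels under XOR.
0a xor af = a5
20 xor 58 = 78
ba xor 05 = bf
2f xor d5 = fa
67 xor 75 = 12
de xor 90 = 4e
d0 xor 50 = 80
54 xor c5 = 91
a5 xor de = 7b
cb xor 32 = f9
fa xor b1 = 4b
9e xor 69 = f7
48 xor 77 = 3f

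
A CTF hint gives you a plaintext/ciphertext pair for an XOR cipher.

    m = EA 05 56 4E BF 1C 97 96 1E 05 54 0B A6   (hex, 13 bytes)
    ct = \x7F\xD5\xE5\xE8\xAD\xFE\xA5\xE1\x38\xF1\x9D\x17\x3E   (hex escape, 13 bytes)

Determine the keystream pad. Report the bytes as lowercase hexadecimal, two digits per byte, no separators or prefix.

95d0b3a612e2327726f4c91c98

Since ct = m ⊕ pad, XORing both sides with m gives pad = m ⊕ ct.
234 xor 127 = 149
  5 xor 213 = 208
 86 xor 229 = 179
 78 xor 232 = 166
191 xor 173 =  18
 28 xor 254 = 226
151 xor 165 =  50
150 xor 225 = 119
 30 xor  56 =  38
  5 xor 241 = 244
 84 xor 157 = 201
 11 xor  23 =  28
166 xor  62 = 152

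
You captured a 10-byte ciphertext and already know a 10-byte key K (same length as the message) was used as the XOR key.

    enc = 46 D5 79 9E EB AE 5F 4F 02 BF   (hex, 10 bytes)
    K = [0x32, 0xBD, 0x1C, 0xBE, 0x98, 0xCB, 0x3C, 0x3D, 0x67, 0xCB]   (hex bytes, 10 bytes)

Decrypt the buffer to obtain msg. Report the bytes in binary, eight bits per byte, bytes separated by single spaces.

01110100 01101000 01100101 00100000 01110011 01100101 01100011 01110010 01100101 01110100

 70 XOR  50 = 116
213 XOR 189 = 104
121 XOR  28 = 101
158 XOR 190 =  32
235 XOR 152 = 115
174 XOR 203 = 101
 95 XOR  60 =  99
 79 XOR  61 = 114
  2 XOR 103 = 101
191 XOR 203 = 116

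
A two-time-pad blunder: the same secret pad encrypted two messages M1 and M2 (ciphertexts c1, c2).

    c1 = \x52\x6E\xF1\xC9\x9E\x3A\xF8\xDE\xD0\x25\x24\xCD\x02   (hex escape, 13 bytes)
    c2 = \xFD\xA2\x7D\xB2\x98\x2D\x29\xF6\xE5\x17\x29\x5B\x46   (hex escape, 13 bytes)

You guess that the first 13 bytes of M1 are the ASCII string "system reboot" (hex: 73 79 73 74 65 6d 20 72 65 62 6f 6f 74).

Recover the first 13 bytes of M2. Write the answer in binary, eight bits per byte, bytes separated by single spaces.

11011100 10110101 11111111 00001111 01100011 01111010 11110001 01011010 01010000 01010000 01100010 11111001 00110000

First, c1 ⊕ c2 = (M1 ⊕ K) ⊕ (M2 ⊕ K) = M1 ⊕ M2, so the key drops out. Then M2 = (M1 ⊕ M2) ⊕ M1 over the first 13 bytes.
byte 0: (52 ^ fd) ^ 73 = af ^ 73 = dc
byte 1: (6e ^ a2) ^ 79 = cc ^ 79 = b5
byte 2: (f1 ^ 7d) ^ 73 = 8c ^ 73 = ff
byte 3: (c9 ^ b2) ^ 74 = 7b ^ 74 = 0f
byte 4: (9e ^ 98) ^ 65 = 06 ^ 65 = 63
byte 5: (3a ^ 2d) ^ 6d = 17 ^ 6d = 7a
byte 6: (f8 ^ 29) ^ 20 = d1 ^ 20 = f1
byte 7: (de ^ f6) ^ 72 = 28 ^ 72 = 5a
byte 8: (d0 ^ e5) ^ 65 = 35 ^ 65 = 50
byte 9: (25 ^ 17) ^ 62 = 32 ^ 62 = 50
byte 10: (24 ^ 29) ^ 6f = 0d ^ 6f = 62
byte 11: (cd ^ 5b) ^ 6f = 96 ^ 6f = f9
byte 12: (02 ^ 46) ^ 74 = 44 ^ 74 = 30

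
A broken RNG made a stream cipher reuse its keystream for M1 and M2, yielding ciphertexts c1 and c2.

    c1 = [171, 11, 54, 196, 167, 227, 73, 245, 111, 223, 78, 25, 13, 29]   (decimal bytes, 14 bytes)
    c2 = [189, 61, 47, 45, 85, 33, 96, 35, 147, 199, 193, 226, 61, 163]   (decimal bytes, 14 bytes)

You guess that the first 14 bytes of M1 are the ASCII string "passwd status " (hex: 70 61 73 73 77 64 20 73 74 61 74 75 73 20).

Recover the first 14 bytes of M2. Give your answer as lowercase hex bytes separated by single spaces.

First, c1 ⊕ c2 = (M1 ⊕ K) ⊕ (M2 ⊕ K) = M1 ⊕ M2, so the key drops out. Then M2 = (M1 ⊕ M2) ⊕ M1 over the first 14 bytes.
byte 0: (ab XOR bd) XOR 70 = 16 XOR 70 = 66
byte 1: (0b XOR 3d) XOR 61 = 36 XOR 61 = 57
byte 2: (36 XOR 2f) XOR 73 = 19 XOR 73 = 6a
byte 3: (c4 XOR 2d) XOR 73 = e9 XOR 73 = 9a
byte 4: (a7 XOR 55) XOR 77 = f2 XOR 77 = 85
byte 5: (e3 XOR 21) XOR 64 = c2 XOR 64 = a6
byte 6: (49 XOR 60) XOR 20 = 29 XOR 20 = 09
byte 7: (f5 XOR 23) XOR 73 = d6 XOR 73 = a5
byte 8: (6f XOR 93) XOR 74 = fc XOR 74 = 88
byte 9: (df XOR c7) XOR 61 = 18 XOR 61 = 79
byte 10: (4e XOR c1) XOR 74 = 8f XOR 74 = fb
byte 11: (19 XOR e2) XOR 75 = fb XOR 75 = 8e
byte 12: (0d XOR 3d) XOR 73 = 30 XOR 73 = 43
byte 13: (1d XOR a3) XOR 20 = be XOR 20 = 9e

66 57 6a 9a 85 a6 09 a5 88 79 fb 8e 43 9e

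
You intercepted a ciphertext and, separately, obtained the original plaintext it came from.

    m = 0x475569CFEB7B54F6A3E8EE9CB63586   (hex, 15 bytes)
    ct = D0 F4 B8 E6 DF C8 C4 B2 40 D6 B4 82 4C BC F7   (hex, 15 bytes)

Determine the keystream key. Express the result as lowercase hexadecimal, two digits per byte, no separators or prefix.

Since ct = m ⊕ key, XORing both sides with m gives key = m ⊕ ct.
47 ^ d0 = 97
55 ^ f4 = a1
69 ^ b8 = d1
cf ^ e6 = 29
eb ^ df = 34
7b ^ c8 = b3
54 ^ c4 = 90
f6 ^ b2 = 44
a3 ^ 40 = e3
e8 ^ d6 = 3e
ee ^ b4 = 5a
9c ^ 82 = 1e
b6 ^ 4c = fa
35 ^ bc = 89
86 ^ f7 = 71

97a1d12934b39044e33e5a1efa8971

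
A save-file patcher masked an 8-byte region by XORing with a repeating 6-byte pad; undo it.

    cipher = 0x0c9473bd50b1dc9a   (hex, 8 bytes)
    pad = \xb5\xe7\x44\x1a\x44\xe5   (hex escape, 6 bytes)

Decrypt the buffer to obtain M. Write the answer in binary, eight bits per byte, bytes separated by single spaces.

The 6-byte key repeats, so the effective keystream is b5 e7 44 1a 44 e5 b5 e7.
byte 0: 00001100 ^ 10110101 = 10111001
byte 1: 10010100 ^ 11100111 = 01110011
byte 2: 01110011 ^ 01000100 = 00110111
byte 3: 10111101 ^ 00011010 = 10100111
byte 4: 01010000 ^ 01000100 = 00010100
byte 5: 10110001 ^ 11100101 = 01010100
byte 6: 11011100 ^ 10110101 = 01101001
byte 7: 10011010 ^ 11100111 = 01111101

10111001 01110011 00110111 10100111 00010100 01010100 01101001 01111101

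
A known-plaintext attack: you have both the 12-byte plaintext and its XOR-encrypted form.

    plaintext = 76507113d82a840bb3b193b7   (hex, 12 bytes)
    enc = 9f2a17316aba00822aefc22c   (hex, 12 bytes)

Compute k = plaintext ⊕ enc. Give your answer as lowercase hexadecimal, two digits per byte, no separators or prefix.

e97a6622b2908489995e519b

Since enc = plaintext ⊕ k, XORing both sides with plaintext gives k = plaintext ⊕ enc.
byte 0: 76 ⊕ 9f = e9
byte 1: 50 ⊕ 2a = 7a
byte 2: 71 ⊕ 17 = 66
byte 3: 13 ⊕ 31 = 22
byte 4: d8 ⊕ 6a = b2
byte 5: 2a ⊕ ba = 90
byte 6: 84 ⊕ 00 = 84
byte 7: 0b ⊕ 82 = 89
byte 8: b3 ⊕ 2a = 99
byte 9: b1 ⊕ ef = 5e
byte 10: 93 ⊕ c2 = 51
byte 11: b7 ⊕ 2c = 9b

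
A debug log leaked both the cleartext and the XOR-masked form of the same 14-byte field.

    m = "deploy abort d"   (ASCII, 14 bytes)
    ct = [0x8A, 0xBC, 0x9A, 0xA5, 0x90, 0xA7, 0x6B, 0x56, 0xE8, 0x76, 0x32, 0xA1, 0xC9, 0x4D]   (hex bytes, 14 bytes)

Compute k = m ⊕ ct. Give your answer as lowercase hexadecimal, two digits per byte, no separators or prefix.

eed9eac9ffde4b378a1940d5e929

Since ct = m ⊕ k, XORing both sides with m gives k = m ⊕ ct.
byte 0: 64 XOR 8a = ee
byte 1: 65 XOR bc = d9
byte 2: 70 XOR 9a = ea
byte 3: 6c XOR a5 = c9
byte 4: 6f XOR 90 = ff
byte 5: 79 XOR a7 = de
byte 6: 20 XOR 6b = 4b
byte 7: 61 XOR 56 = 37
byte 8: 62 XOR e8 = 8a
byte 9: 6f XOR 76 = 19
byte 10: 72 XOR 32 = 40
byte 11: 74 XOR a1 = d5
byte 12: 20 XOR c9 = e9
byte 13: 64 XOR 4d = 29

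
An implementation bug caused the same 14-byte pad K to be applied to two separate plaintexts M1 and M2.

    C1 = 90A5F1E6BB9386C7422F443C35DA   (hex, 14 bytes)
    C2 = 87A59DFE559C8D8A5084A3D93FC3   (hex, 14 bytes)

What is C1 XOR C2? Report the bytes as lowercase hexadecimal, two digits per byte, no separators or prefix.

C1 ⊕ C2 = (M1 ⊕ K) ⊕ (M2 ⊕ K) = M1 ⊕ M2 — the shared key cancels under XOR.
144 XOR 135 =  23
165 XOR 165 =   0
241 XOR 157 = 108
230 XOR 254 =  24
187 XOR  85 = 238
147 XOR 156 =  15
134 XOR 141 =  11
199 XOR 138 =  77
 66 XOR  80 =  18
 47 XOR 132 = 171
 68 XOR 163 = 231
 60 XOR 217 = 229
 53 XOR  63 =  10
218 XOR 195 =  25

17006c18ee0f0b4d12abe7e50a19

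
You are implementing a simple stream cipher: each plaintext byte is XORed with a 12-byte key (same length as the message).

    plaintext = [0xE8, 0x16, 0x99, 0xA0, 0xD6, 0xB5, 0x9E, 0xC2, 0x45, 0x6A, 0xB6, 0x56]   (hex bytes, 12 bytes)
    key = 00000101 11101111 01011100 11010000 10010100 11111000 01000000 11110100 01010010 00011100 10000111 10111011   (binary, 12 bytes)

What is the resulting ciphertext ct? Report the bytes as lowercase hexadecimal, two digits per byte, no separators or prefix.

edf9c570424dde36177631ed

e8 xor 05 = ed
16 xor ef = f9
99 xor 5c = c5
a0 xor d0 = 70
d6 xor 94 = 42
b5 xor f8 = 4d
9e xor 40 = de
c2 xor f4 = 36
45 xor 52 = 17
6a xor 1c = 76
b6 xor 87 = 31
56 xor bb = ed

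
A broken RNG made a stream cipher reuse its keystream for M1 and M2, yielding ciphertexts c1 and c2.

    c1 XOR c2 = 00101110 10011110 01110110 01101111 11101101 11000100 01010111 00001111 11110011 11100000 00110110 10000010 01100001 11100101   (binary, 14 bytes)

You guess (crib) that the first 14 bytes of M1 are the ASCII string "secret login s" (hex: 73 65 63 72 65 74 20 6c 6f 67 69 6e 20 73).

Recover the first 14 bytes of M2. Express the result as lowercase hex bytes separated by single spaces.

Since c1 ⊕ c2 = M1 ⊕ M2, XORing with the guessed M1 bytes yields the corresponding M2 bytes: M2 = (c1 ⊕ c2) ⊕ M1.
 46 XOR 115 =  93
158 XOR 101 = 251
118 XOR  99 =  21
111 XOR 114 =  29
237 XOR 101 = 136
196 XOR 116 = 176
 87 XOR  32 = 119
 15 XOR 108 =  99
243 XOR 111 = 156
224 XOR 103 = 135
 54 XOR 105 =  95
130 XOR 110 = 236
 97 XOR  32 =  65
229 XOR 115 = 150

5d fb 15 1d 88 b0 77 63 9c 87 5f ec 41 96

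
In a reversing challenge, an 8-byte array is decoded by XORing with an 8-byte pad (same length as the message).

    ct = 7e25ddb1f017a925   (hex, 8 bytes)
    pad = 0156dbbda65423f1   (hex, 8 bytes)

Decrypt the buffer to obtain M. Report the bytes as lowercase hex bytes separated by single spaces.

7f 73 06 0c 56 43 8a d4

01111110 ^ 00000001 = 01111111
00100101 ^ 01010110 = 01110011
11011101 ^ 11011011 = 00000110
10110001 ^ 10111101 = 00001100
11110000 ^ 10100110 = 01010110
00010111 ^ 01010100 = 01000011
10101001 ^ 00100011 = 10001010
00100101 ^ 11110001 = 11010100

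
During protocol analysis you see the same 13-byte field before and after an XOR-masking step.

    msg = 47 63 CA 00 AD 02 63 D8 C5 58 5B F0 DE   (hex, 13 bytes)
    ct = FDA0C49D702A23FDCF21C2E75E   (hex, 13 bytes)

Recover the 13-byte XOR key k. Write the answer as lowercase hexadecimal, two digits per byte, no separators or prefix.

bac30e9ddd2840250a79991780

Since ct = msg ⊕ k, XORing both sides with msg gives k = msg ⊕ ct.
 71 xor 253 = 186
 99 xor 160 = 195
202 xor 196 =  14
  0 xor 157 = 157
173 xor 112 = 221
  2 xor  42 =  40
 99 xor  35 =  64
216 xor 253 =  37
197 xor 207 =  10
 88 xor  33 = 121
 91 xor 194 = 153
240 xor 231 =  23
222 xor  94 = 128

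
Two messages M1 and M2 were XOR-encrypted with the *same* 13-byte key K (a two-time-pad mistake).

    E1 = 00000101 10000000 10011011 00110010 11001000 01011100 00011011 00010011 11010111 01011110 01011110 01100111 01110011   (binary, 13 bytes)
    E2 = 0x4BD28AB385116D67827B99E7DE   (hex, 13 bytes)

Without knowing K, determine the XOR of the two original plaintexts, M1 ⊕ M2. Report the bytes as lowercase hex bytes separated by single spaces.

4e 52 11 81 4d 4d 76 74 55 25 c7 80 ad

E1 ⊕ E2 = (M1 ⊕ K) ⊕ (M2 ⊕ K) = M1 ⊕ M2 — the shared key cancels under XOR.
05 xor 4b = 4e
80 xor d2 = 52
9b xor 8a = 11
32 xor b3 = 81
c8 xor 85 = 4d
5c xor 11 = 4d
1b xor 6d = 76
13 xor 67 = 74
d7 xor 82 = 55
5e xor 7b = 25
5e xor 99 = c7
67 xor e7 = 80
73 xor de = ad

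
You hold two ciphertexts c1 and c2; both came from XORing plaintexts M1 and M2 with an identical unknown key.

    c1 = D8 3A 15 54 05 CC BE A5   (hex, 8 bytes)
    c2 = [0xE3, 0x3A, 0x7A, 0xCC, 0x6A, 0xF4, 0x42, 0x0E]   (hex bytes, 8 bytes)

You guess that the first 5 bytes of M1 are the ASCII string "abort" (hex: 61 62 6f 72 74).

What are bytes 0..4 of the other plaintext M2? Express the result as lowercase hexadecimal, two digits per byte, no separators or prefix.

5a6200ea1b

First, c1 ⊕ c2 = (M1 ⊕ K) ⊕ (M2 ⊕ K) = M1 ⊕ M2, so the key drops out. Then M2 = (M1 ⊕ M2) ⊕ M1 over the first 5 bytes.
byte 0: (d8 xor e3) xor 61 = 3b xor 61 = 5a
byte 1: (3a xor 3a) xor 62 = 00 xor 62 = 62
byte 2: (15 xor 7a) xor 6f = 6f xor 6f = 00
byte 3: (54 xor cc) xor 72 = 98 xor 72 = ea
byte 4: (05 xor 6a) xor 74 = 6f xor 74 = 1b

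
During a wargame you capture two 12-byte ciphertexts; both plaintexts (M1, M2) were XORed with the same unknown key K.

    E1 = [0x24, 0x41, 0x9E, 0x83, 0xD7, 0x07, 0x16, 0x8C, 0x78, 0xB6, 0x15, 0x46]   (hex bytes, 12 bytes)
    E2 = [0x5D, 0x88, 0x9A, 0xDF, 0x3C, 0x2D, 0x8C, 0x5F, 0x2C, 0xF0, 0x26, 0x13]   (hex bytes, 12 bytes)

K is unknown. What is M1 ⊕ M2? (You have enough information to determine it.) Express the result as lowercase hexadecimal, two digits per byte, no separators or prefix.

E1 ⊕ E2 = (M1 ⊕ K) ⊕ (M2 ⊕ K) = M1 ⊕ M2 — the shared key cancels under XOR.
24 ⊕ 5d = 79
41 ⊕ 88 = c9
9e ⊕ 9a = 04
83 ⊕ df = 5c
d7 ⊕ 3c = eb
07 ⊕ 2d = 2a
16 ⊕ 8c = 9a
8c ⊕ 5f = d3
78 ⊕ 2c = 54
b6 ⊕ f0 = 46
15 ⊕ 26 = 33
46 ⊕ 13 = 55

79c9045ceb2a9ad354463355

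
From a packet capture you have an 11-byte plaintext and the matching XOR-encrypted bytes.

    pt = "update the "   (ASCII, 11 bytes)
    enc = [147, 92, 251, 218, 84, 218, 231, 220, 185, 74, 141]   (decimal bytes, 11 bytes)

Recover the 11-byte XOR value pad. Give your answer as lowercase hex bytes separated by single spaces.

Since enc = pt ⊕ pad, XORing both sides with pt gives pad = pt ⊕ enc.
01110101 XOR 10010011 = 11100110
01110000 XOR 01011100 = 00101100
01100100 XOR 11111011 = 10011111
01100001 XOR 11011010 = 10111011
01110100 XOR 01010100 = 00100000
01100101 XOR 11011010 = 10111111
00100000 XOR 11100111 = 11000111
01110100 XOR 11011100 = 10101000
01101000 XOR 10111001 = 11010001
01100101 XOR 01001010 = 00101111
00100000 XOR 10001101 = 10101101

e6 2c 9f bb 20 bf c7 a8 d1 2f ad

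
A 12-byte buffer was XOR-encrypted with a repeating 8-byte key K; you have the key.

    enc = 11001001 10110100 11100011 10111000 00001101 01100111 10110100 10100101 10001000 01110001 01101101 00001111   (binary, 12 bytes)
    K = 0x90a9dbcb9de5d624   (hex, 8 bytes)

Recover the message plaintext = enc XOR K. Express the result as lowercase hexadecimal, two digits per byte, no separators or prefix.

The 8-byte key repeats, so the effective keystream is 90 a9 db cb 9d e5 d6 24 90 a9 db cb.
byte 0: c9 ^ 90 = 59
byte 1: b4 ^ a9 = 1d
byte 2: e3 ^ db = 38
byte 3: b8 ^ cb = 73
byte 4: 0d ^ 9d = 90
byte 5: 67 ^ e5 = 82
byte 6: b4 ^ d6 = 62
byte 7: a5 ^ 24 = 81
byte 8: 88 ^ 90 = 18
byte 9: 71 ^ a9 = d8
byte 10: 6d ^ db = b6
byte 11: 0f ^ cb = c4

591d38739082628118d8b6c4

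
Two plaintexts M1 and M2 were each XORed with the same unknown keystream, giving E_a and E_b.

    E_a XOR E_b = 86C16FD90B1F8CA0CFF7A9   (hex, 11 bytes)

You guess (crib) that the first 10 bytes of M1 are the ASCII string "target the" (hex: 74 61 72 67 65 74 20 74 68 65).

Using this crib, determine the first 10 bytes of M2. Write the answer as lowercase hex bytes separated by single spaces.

Since E_a ⊕ E_b = M1 ⊕ M2, XORing with the guessed M1 bytes yields the corresponding M2 bytes: M2 = (E_a ⊕ E_b) ⊕ M1.
byte 0: 86 xor 74 = f2
byte 1: c1 xor 61 = a0
byte 2: 6f xor 72 = 1d
byte 3: d9 xor 67 = be
byte 4: 0b xor 65 = 6e
byte 5: 1f xor 74 = 6b
byte 6: 8c xor 20 = ac
byte 7: a0 xor 74 = d4
byte 8: cf xor 68 = a7
byte 9: f7 xor 65 = 92

f2 a0 1d be 6e 6b ac d4 a7 92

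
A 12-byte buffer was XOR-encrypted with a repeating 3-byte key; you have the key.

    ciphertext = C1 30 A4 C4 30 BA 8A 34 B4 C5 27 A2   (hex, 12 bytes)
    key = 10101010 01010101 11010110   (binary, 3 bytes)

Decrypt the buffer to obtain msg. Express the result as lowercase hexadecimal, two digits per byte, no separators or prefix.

The 3-byte key repeats, so the effective keystream is aa 55 d6 aa 55 d6 aa 55 d6 aa 55 d6.
byte 0: c1 xor aa = 6b
byte 1: 30 xor 55 = 65
byte 2: a4 xor d6 = 72
byte 3: c4 xor aa = 6e
byte 4: 30 xor 55 = 65
byte 5: ba xor d6 = 6c
byte 6: 8a xor aa = 20
byte 7: 34 xor 55 = 61
byte 8: b4 xor d6 = 62
byte 9: c5 xor aa = 6f
byte 10: 27 xor 55 = 72
byte 11: a2 xor d6 = 74

6b65726e656c2061626f7274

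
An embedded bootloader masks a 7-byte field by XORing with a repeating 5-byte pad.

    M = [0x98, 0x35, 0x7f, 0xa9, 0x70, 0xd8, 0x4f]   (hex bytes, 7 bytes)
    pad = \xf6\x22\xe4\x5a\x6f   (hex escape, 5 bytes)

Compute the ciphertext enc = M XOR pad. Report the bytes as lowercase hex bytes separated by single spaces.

6e 17 9b f3 1f 2e 6d

The 5-byte key repeats, so the effective keystream is f6 22 e4 5a 6f f6 22.
byte 0: 10011000 xor 11110110 = 01101110
byte 1: 00110101 xor 00100010 = 00010111
byte 2: 01111111 xor 11100100 = 10011011
byte 3: 10101001 xor 01011010 = 11110011
byte 4: 01110000 xor 01101111 = 00011111
byte 5: 11011000 xor 11110110 = 00101110
byte 6: 01001111 xor 00100010 = 01101101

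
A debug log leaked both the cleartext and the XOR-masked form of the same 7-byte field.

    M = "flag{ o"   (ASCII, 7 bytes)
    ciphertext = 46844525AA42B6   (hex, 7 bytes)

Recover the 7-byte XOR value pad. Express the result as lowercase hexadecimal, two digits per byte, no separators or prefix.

Since ciphertext = M ⊕ pad, XORing both sides with M gives pad = M ⊕ ciphertext.
66 xor 46 = 20
6c xor 84 = e8
61 xor 45 = 24
67 xor 25 = 42
7b xor aa = d1
20 xor 42 = 62
6f xor b6 = d9

20e82442d162d9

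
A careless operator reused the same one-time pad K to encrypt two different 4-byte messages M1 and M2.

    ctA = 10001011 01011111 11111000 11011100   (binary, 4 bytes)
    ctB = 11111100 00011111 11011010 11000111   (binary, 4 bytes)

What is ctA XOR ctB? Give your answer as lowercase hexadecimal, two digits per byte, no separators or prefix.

ctA ⊕ ctB = (M1 ⊕ K) ⊕ (M2 ⊕ K) = M1 ⊕ M2 — the shared key cancels under XOR.
8b ^ fc = 77
5f ^ 1f = 40
f8 ^ da = 22
dc ^ c7 = 1b

7740221b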